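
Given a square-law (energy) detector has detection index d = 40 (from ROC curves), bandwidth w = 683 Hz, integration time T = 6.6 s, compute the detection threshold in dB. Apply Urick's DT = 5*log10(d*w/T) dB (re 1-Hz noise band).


18.08 dB


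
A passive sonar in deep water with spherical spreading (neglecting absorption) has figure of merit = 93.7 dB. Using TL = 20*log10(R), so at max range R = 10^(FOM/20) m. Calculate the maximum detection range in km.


At max range FOM = TL, so 20*log10(R) = 93.7
R = 10^(93.7/20) = 48417.24 m = 48.42 km

48.42 km


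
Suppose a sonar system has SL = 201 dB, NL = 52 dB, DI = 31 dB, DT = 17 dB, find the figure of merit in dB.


FOM = SL - NL + DI - DT = 201 - 52 + 31 - 17 = 163

163 dB


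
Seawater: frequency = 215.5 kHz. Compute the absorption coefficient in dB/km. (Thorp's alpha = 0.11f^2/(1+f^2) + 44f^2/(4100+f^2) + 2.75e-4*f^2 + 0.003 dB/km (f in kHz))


53.315 dB/km


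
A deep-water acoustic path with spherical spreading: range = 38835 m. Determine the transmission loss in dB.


91.78 dB


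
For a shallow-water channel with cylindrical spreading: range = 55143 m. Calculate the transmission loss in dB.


TL = 10*log10(55143) = 47.41

47.41 dB


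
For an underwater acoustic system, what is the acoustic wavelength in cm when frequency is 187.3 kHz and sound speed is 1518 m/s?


lambda = c/f = 1518 / 187300 = 0.0081 m = 0.81 cm

0.81 cm


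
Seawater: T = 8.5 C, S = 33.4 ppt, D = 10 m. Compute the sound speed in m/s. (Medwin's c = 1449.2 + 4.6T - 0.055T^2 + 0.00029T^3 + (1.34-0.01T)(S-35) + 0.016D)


c = 1449.2 + 4.6*8.5 - 0.055*8.5^2 + 0.00029*8.5^3 + (1.34 - 0.01*8.5)*(33.4 - 35) + 0.016*10 = 1482.66

1482.66 m/s


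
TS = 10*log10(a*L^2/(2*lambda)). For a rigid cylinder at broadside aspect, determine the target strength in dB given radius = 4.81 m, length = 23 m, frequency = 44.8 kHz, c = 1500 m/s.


lambda = 1500/44800 = 0.03348 m
TS = 10*log10(4.81*23^2/(2*0.03348)) = 45.8

45.8 dB


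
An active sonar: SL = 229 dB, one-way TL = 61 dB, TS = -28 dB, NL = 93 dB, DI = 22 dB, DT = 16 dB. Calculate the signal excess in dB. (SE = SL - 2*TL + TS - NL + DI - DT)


SE = SL - 2*TL + TS - NL + DI - DT = 229 - 2*61 + (-28) - 93 + 22 - 16 = -8

-8 dB


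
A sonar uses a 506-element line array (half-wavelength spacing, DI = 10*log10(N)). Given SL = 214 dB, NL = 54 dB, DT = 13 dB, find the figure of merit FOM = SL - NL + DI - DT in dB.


174.04 dB


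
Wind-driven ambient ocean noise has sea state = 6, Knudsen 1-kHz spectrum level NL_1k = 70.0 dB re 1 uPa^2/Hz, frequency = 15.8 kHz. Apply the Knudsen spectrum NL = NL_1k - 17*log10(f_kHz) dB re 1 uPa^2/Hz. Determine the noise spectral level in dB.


49.62 dB


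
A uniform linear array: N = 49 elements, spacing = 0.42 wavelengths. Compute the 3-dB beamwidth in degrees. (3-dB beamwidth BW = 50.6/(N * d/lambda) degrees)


BW = 50.6 / (49 * 0.42) = 50.6 / 20.58 = 2.46

2.46 deg


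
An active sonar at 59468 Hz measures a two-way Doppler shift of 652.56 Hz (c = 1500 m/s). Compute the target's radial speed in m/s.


From fd = 2*f*v/c, v = c*fd/(2*f) = 1500 * 652.56 / (2*59468) = 8.23

8.23 m/s


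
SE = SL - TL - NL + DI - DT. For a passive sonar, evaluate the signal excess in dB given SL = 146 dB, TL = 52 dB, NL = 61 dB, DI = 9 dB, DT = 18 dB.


SE = SL - TL - NL + DI - DT = 146 - 52 - 61 + 9 - 18 = 24

24 dB


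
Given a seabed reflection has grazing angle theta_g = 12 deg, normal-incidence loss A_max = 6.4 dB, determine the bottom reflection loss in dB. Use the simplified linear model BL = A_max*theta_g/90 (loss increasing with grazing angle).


BL = A_max * theta_g / 90 = 6.4 * 12 / 90 = 0.85

0.85 dB


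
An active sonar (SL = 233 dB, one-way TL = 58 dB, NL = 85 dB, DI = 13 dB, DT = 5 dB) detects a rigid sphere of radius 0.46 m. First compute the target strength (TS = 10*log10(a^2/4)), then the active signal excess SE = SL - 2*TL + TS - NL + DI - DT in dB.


Step 1: TS = 10*log10(0.46^2/4) = -12.77 dB
Step 2: SE = SL - 2*TL + TS - NL + DI - DT = 233 - 2*58 + (-12.77) - 85 + 13 - 5 = 27.23

27.23 dB


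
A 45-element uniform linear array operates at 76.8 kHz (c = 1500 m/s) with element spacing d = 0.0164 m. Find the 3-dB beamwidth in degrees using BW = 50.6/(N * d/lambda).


1.34 deg


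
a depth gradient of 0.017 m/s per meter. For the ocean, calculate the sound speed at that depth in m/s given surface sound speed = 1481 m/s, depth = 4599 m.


c = 1481 + 0.017 * 4599 = 1559.183

1559.183 m/s


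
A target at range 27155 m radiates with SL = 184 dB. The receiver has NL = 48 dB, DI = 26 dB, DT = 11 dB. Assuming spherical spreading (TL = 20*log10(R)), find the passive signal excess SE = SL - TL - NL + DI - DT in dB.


Step 1: TL = 20*log10(27155) = 88.68 dB
Step 2: SE = 184 - 88.68 - 48 + 26 - 11 = 62.32

62.32 dB


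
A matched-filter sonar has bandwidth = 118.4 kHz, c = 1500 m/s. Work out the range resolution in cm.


dR = c/(2*BW) = 1500 / (2 * 118.4e3) = 0.0063 m = 0.63 cm

0.63 cm


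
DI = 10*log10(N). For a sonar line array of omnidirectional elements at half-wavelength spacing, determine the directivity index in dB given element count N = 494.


26.94 dB


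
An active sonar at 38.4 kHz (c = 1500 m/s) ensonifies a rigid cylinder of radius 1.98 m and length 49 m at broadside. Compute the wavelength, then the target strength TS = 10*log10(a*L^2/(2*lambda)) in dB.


Step 1: lambda = c/f = 1500/38400 = 0.03906 m
Step 2: TS = 10*log10(a*L^2/(2*lambda)) = 10*log10(1.98*49^2/(2*0.03906)) = 47.84

47.84 dB


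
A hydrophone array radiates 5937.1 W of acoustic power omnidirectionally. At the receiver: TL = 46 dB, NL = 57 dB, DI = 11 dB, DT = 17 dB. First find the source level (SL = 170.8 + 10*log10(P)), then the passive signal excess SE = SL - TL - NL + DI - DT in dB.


Step 1: SL = 170.8 + 10*log10(5937.1) = 208.54 dB
Step 2: SE = SL - TL - NL + DI - DT = 208.54 - 46 - 57 + 11 - 17 = 99.54

99.54 dB


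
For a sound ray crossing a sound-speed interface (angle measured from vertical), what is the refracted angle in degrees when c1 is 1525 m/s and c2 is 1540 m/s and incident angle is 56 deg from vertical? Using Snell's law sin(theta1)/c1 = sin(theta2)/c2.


sin(theta2) = (c2/c1)*sin(theta1) = (1540/1525)*sin(56 deg) = 0.83719
theta2 = arcsin(0.83719) = 56.84

56.84 deg


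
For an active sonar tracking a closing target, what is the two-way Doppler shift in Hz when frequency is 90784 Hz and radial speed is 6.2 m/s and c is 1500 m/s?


fd = 2*f*v/c = 2 * 90784 * 6.2 / 1500 = 750.48

750.48 Hz


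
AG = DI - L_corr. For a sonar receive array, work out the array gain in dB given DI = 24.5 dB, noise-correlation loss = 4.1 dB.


20.4 dB


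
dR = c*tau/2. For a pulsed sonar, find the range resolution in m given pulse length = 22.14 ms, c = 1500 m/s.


dR = c*tau/2 = 1500 * 22.14e-3 / 2 = 16.605

16.605 m


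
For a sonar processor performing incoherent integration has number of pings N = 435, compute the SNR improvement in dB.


Gain = 5*log10(435) = 13.19

13.19 dB


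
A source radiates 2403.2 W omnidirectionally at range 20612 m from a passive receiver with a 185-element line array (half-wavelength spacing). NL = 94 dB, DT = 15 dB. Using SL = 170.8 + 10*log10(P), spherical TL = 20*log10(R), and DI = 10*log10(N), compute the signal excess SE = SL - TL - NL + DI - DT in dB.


32.0 dB


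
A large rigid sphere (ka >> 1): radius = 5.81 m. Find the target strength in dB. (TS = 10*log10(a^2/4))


9.26 dB


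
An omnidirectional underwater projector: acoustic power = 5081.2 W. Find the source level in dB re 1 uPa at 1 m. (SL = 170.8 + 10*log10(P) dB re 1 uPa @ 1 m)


SL = 170.8 + 10*log10(5081.2) = 170.8 + 37.06 = 207.86

207.86 dB


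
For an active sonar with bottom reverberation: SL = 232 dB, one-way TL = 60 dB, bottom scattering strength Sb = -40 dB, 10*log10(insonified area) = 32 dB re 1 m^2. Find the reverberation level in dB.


RL = SL - 2*TL + Sb + 10*log10(A) = 232 - 2*60 + (-40) + 32 = 104

104 dB


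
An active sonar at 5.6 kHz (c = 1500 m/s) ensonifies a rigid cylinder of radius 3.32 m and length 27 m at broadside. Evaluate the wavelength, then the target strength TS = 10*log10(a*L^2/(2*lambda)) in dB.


Step 1: lambda = c/f = 1500/5600 = 0.26786 m
Step 2: TS = 10*log10(a*L^2/(2*lambda)) = 10*log10(3.32*27^2/(2*0.26786)) = 36.55

36.55 dB


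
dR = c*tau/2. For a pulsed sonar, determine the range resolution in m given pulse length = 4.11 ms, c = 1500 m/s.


3.0825 m


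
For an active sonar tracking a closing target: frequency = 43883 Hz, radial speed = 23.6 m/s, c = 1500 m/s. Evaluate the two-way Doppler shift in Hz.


fd = 2*f*v/c = 2 * 43883 * 23.6 / 1500 = 1380.85

1380.85 Hz


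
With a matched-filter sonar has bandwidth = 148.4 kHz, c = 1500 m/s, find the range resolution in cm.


0.51 cm


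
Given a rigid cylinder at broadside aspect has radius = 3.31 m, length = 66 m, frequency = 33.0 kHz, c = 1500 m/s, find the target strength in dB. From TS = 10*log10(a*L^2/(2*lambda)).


52.0 dB


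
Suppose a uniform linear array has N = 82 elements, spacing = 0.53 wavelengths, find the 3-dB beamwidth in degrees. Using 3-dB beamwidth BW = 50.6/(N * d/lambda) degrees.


BW = 50.6 / (82 * 0.53) = 50.6 / 43.46 = 1.16

1.16 deg


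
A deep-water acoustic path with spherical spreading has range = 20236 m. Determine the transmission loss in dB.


TL = 20*log10(20236) = 86.12

86.12 dB


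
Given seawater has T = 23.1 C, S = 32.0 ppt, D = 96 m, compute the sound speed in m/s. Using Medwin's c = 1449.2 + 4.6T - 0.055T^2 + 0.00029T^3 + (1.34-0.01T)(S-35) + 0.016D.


c = 1449.2 + 4.6*23.1 - 0.055*23.1^2 + 0.00029*23.1^3 + (1.34 - 0.01*23.1)*(32.0 - 35) + 0.016*96 = 1527.9

1527.9 m/s


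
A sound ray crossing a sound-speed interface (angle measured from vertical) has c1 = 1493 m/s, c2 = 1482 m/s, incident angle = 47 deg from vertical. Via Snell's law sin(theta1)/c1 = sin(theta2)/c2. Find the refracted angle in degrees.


sin(theta2) = (c2/c1)*sin(theta1) = (1482/1493)*sin(47 deg) = 0.72597
theta2 = arcsin(0.72597) = 46.55

46.55 deg


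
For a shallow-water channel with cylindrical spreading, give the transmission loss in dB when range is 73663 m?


48.67 dB


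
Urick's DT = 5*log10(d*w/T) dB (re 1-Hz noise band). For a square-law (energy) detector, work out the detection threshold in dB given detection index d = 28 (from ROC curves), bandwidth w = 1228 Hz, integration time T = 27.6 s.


DT = 5*log10(d*w/T) = 5*log10(28 * 1228 / 27.6) = 5*log10(1245.8) = 15.48

15.48 dB


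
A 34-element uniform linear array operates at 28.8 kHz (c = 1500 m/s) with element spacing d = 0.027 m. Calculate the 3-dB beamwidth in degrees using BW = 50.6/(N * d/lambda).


Step 1: lambda = 1500/28800 = 0.05208 m
Step 2: d/lambda = 0.027/0.05208 = 0.5184
Step 3: BW = 50.6/(N * d/lambda) = 50.6/(34 * 0.5184) = 2.87

2.87 deg


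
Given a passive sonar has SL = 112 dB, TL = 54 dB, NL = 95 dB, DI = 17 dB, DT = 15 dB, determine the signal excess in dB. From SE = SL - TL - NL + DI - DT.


-35 dB


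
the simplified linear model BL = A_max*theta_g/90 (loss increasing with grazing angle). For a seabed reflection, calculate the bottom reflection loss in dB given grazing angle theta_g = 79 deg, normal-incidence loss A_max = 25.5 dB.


BL = A_max * theta_g / 90 = 25.5 * 79 / 90 = 22.38

22.38 dB


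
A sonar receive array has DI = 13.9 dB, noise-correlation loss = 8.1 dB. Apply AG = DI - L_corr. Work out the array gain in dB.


AG = DI - L_corr = 13.9 - 8.1 = 5.8

5.8 dB


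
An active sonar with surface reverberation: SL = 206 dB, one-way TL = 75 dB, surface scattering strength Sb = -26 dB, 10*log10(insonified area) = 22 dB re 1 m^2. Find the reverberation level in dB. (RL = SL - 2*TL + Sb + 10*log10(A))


RL = SL - 2*TL + Sb + 10*log10(A) = 206 - 2*75 + (-26) + 22 = 52

52 dB


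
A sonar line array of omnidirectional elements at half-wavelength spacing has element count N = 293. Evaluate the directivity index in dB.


24.67 dB


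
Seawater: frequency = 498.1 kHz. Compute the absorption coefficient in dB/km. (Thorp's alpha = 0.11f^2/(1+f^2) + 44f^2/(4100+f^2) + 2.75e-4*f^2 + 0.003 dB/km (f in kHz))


f^2 = 248103.61
alpha = 0.11*248103.61/(1+248103.61) + 44*248103.61/(4100+248103.61) + 2.75e-4*248103.61 + 0.003 = 111.626

111.626 dB/km


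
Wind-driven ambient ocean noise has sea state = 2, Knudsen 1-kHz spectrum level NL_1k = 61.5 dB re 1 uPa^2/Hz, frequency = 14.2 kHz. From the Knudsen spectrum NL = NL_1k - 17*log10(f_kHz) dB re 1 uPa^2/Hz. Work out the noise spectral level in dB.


41.91 dB


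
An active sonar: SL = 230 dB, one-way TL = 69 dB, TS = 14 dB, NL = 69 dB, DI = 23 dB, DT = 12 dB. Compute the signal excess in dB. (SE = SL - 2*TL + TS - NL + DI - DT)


48 dB


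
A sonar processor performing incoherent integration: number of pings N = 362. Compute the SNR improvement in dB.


Gain = 5*log10(362) = 12.79

12.79 dB


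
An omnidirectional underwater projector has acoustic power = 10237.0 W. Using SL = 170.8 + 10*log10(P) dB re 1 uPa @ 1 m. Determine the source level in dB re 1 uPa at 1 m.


210.9 dB


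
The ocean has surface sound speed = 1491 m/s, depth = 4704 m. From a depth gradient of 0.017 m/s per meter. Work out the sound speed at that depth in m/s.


c = 1491 + 0.017 * 4704 = 1570.968

1570.968 m/s


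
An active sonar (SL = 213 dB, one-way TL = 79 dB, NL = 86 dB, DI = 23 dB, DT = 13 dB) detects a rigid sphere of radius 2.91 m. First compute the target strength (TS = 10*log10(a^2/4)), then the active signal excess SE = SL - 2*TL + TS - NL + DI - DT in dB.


Step 1: TS = 10*log10(2.91^2/4) = 3.26 dB
Step 2: SE = SL - 2*TL + TS - NL + DI - DT = 213 - 2*79 + (3.26) - 86 + 23 - 13 = -17.74

-17.74 dB


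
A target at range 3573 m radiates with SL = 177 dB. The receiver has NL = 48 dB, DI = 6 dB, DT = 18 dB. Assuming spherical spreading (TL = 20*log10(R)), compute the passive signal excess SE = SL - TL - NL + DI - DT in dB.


Step 1: TL = 20*log10(3573) = 71.06 dB
Step 2: SE = 177 - 71.06 - 48 + 6 - 18 = 45.94

45.94 dB


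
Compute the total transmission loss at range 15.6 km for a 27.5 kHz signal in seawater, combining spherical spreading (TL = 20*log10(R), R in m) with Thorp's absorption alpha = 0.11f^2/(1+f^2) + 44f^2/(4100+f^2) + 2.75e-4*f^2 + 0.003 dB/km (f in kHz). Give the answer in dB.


Step 1 (Thorp): alpha = 0.11*756.25/(1+756.25) + 44*756.25/(4100+756.25) + 2.75e-4*756.25 + 0.003 = 7.1728 dB/km
Step 2: TL_spread = 20*log10(15600) = 83.86 dB
Step 3: TL_abs = alpha*R = 7.1728 * 15.6 = 111.9 dB
Step 4: TL_total = 83.86 + 111.9 = 195.76

195.76 dB


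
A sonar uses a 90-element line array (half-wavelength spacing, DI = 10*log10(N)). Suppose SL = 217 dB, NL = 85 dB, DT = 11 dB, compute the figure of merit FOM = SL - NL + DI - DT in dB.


140.54 dB


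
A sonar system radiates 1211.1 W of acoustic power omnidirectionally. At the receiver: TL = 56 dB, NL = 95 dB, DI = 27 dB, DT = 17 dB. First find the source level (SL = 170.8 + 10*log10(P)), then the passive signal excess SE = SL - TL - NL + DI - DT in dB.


Step 1: SL = 170.8 + 10*log10(1211.1) = 201.63 dB
Step 2: SE = SL - TL - NL + DI - DT = 201.63 - 56 - 95 + 27 - 17 = 60.63

60.63 dB


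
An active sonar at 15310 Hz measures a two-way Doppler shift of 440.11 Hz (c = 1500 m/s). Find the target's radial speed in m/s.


From fd = 2*f*v/c, v = c*fd/(2*f) = 1500 * 440.11 / (2*15310) = 21.56

21.56 m/s


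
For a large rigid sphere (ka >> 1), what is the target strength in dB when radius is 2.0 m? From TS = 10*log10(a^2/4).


0.0 dB


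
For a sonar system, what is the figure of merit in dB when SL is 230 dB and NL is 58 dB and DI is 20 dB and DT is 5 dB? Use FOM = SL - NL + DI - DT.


FOM = SL - NL + DI - DT = 230 - 58 + 20 - 5 = 187

187 dB


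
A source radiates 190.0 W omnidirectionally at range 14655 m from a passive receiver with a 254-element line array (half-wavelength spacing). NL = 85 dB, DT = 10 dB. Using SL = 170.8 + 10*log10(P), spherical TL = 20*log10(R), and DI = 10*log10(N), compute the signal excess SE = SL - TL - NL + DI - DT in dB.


Step 1: SL = 170.8 + 10*log10(190.0) = 193.59 dB
Step 2: TL = 20*log10(14655) = 83.32 dB
Step 3: DI = 10*log10(254) = 24.05 dB
Step 4: SE = SL - TL - NL + DI - DT = 193.59 - 83.32 - 85 + 24.05 - 10 = 39.32

39.32 dB


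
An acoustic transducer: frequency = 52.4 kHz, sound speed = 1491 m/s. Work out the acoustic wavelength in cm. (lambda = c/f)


lambda = c/f = 1491 / 52400 = 0.0285 m = 2.85 cm

2.85 cm


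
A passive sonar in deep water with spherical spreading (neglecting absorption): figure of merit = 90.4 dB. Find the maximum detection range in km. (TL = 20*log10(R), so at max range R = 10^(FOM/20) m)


33.11 km


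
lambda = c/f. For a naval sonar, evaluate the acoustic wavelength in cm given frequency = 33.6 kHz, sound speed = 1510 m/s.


lambda = c/f = 1510 / 33600 = 0.0449 m = 4.49 cm

4.49 cm


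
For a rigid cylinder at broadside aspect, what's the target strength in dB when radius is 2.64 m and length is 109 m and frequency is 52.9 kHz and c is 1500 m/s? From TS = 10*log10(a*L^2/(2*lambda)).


lambda = 1500/52900 = 0.02836 m
TS = 10*log10(2.64*109^2/(2*0.02836)) = 57.43

57.43 dB


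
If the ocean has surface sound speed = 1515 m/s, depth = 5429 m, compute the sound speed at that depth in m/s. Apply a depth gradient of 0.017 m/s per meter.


c = 1515 + 0.017 * 5429 = 1607.293

1607.293 m/s


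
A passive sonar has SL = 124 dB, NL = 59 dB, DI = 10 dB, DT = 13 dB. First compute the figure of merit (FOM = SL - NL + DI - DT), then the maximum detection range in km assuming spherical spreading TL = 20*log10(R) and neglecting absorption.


Step 1: FOM = SL - NL + DI - DT = 124 - 59 + 10 - 13 = 62 dB
Step 2: at max range FOM = TL = 20*log10(R), so R = 10^(62/20) = 1258.93 m = 1.26 km

1.26 km


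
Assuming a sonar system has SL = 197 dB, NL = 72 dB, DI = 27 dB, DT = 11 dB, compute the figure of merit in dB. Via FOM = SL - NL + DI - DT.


141 dB


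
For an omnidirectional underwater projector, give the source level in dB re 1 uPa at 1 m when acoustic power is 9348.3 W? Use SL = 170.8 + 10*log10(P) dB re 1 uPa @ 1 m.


210.51 dB


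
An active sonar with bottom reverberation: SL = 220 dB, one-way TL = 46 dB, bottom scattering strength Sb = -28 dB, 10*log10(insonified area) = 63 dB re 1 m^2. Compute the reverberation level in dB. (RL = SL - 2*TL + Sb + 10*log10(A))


RL = SL - 2*TL + Sb + 10*log10(A) = 220 - 2*46 + (-28) + 63 = 163

163 dB


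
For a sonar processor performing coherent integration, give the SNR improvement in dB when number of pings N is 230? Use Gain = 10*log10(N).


Gain = 10*log10(230) = 23.62

23.62 dB


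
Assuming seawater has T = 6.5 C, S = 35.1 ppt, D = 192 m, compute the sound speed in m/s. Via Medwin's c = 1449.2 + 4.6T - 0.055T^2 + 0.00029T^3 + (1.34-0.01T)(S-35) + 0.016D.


1480.06 m/s


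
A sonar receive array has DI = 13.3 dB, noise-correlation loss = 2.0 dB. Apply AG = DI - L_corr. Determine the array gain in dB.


AG = DI - L_corr = 13.3 - 2.0 = 11.3

11.3 dB


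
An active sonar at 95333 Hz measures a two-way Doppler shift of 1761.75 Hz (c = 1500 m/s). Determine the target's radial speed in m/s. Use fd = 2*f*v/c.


From fd = 2*f*v/c, v = c*fd/(2*f) = 1500 * 1761.75 / (2*95333) = 13.86

13.86 m/s


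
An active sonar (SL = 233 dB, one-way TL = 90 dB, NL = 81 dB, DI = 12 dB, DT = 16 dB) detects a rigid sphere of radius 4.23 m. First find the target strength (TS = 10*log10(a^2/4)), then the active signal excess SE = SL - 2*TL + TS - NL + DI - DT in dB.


Step 1: TS = 10*log10(4.23^2/4) = 6.51 dB
Step 2: SE = SL - 2*TL + TS - NL + DI - DT = 233 - 2*90 + (6.51) - 81 + 12 - 16 = -25.49

-25.49 dB


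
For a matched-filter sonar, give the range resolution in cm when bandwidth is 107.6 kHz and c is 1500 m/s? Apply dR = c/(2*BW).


dR = c/(2*BW) = 1500 / (2 * 107.6e3) = 0.007 m = 0.7 cm

0.7 cm


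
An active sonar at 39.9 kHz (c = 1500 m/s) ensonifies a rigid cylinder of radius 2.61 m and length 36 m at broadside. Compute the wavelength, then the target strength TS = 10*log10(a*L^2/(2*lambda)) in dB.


Step 1: lambda = c/f = 1500/39900 = 0.03759 m
Step 2: TS = 10*log10(a*L^2/(2*lambda)) = 10*log10(2.61*36^2/(2*0.03759)) = 46.53

46.53 dB


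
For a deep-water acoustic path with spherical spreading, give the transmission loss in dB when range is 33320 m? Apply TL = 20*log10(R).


TL = 20*log10(33320) = 90.45

90.45 dB


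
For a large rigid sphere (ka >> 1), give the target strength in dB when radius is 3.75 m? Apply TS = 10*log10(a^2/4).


TS = 10*log10(3.75^2 / 4) = 10*log10(3.515625) = 5.46

5.46 dB


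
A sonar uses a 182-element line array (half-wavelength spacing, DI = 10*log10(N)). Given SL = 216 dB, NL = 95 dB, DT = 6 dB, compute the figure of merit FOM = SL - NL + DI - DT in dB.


Step 1: DI = 10*log10(182) = 22.6 dB
Step 2: FOM = SL - NL + DI - DT = 216 - 95 + 22.6 - 6 = 137.6

137.6 dB


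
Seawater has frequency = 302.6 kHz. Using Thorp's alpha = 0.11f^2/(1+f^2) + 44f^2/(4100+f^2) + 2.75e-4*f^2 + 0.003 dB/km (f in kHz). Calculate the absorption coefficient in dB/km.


f^2 = 91566.76
alpha = 0.11*91566.76/(1+91566.76) + 44*91566.76/(4100+91566.76) + 2.75e-4*91566.76 + 0.003 = 67.408

67.408 dB/km


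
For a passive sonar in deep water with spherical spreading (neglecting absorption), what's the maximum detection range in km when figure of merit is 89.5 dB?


29.85 km


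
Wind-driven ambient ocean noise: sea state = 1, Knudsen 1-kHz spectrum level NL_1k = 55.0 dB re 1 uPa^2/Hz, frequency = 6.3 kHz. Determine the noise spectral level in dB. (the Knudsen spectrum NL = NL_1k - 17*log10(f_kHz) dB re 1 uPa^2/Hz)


NL = NL_1k - 17*log10(f_kHz) = 55.0 - 17*log10(6.3) = 55.0 - (13.59) = 41.41

41.41 dB


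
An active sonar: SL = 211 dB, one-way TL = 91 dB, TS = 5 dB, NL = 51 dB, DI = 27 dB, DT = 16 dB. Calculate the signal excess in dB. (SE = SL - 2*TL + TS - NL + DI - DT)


SE = SL - 2*TL + TS - NL + DI - DT = 211 - 2*91 + (5) - 51 + 27 - 16 = -6

-6 dB


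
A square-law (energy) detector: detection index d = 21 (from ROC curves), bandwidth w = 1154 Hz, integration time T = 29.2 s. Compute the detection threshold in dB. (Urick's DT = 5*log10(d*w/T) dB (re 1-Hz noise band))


DT = 5*log10(d*w/T) = 5*log10(21 * 1154 / 29.2) = 5*log10(829.93) = 14.6

14.6 dB


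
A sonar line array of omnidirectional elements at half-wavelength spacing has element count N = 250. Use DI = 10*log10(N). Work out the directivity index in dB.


DI = 10*log10(250) = 23.98

23.98 dB


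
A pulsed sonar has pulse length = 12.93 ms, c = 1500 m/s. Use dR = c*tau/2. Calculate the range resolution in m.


dR = c*tau/2 = 1500 * 12.93e-3 / 2 = 9.6975

9.6975 m


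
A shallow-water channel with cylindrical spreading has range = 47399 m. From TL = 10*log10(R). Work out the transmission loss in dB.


TL = 10*log10(47399) = 46.76

46.76 dB


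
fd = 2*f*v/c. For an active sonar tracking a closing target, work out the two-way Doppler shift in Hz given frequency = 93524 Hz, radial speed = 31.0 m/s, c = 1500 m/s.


3865.66 Hz


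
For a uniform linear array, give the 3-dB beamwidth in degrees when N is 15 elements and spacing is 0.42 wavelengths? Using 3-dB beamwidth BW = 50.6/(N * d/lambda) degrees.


8.03 deg


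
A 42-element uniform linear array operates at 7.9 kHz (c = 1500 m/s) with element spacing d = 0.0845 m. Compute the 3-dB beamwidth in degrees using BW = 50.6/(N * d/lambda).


2.71 deg


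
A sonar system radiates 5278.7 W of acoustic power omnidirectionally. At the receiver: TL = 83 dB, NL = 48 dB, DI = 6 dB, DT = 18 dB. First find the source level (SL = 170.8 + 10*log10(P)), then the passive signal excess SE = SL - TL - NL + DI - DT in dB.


Step 1: SL = 170.8 + 10*log10(5278.7) = 208.03 dB
Step 2: SE = SL - TL - NL + DI - DT = 208.03 - 83 - 48 + 6 - 18 = 65.03

65.03 dB


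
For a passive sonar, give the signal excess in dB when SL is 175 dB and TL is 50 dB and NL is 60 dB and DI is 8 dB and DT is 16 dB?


SE = SL - TL - NL + DI - DT = 175 - 50 - 60 + 8 - 16 = 57

57 dB


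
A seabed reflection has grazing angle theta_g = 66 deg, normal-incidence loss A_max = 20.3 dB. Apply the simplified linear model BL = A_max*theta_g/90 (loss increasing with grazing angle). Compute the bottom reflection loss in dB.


14.89 dB


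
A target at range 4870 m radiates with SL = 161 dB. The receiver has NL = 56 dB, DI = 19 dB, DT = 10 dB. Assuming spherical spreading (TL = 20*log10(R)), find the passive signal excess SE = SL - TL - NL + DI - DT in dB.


40.25 dB


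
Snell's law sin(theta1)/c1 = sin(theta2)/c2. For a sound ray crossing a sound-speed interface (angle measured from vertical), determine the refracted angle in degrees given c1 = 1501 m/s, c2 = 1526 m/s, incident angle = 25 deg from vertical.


sin(theta2) = (c2/c1)*sin(theta1) = (1526/1501)*sin(25 deg) = 0.42966
theta2 = arcsin(0.42966) = 25.45

25.45 deg


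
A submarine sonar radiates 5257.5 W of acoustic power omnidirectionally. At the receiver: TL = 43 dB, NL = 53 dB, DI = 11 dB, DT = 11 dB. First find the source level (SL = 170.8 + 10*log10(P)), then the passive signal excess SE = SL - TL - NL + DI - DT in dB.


Step 1: SL = 170.8 + 10*log10(5257.5) = 208.01 dB
Step 2: SE = SL - TL - NL + DI - DT = 208.01 - 43 - 53 + 11 - 11 = 112.01

112.01 dB


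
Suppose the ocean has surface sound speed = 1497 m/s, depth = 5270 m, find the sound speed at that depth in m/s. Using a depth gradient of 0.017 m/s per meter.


1586.59 m/s


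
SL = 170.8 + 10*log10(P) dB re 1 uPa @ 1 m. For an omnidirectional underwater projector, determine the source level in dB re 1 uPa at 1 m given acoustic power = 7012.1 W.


209.26 dB


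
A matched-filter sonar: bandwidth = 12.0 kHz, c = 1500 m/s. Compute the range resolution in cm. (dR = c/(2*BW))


6.25 cm


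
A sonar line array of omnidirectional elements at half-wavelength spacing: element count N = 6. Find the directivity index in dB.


DI = 10*log10(6) = 7.78

7.78 dB


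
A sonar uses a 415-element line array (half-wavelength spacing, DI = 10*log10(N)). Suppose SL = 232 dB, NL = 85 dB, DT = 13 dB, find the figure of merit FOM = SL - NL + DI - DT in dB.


Step 1: DI = 10*log10(415) = 26.18 dB
Step 2: FOM = SL - NL + DI - DT = 232 - 85 + 26.18 - 13 = 160.18

160.18 dB


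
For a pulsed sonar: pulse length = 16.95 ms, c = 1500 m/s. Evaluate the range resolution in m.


dR = c*tau/2 = 1500 * 16.95e-3 / 2 = 12.7125

12.7125 m


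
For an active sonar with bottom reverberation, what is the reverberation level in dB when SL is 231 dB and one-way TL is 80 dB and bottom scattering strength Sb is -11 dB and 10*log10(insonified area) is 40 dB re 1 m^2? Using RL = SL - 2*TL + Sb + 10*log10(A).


RL = SL - 2*TL + Sb + 10*log10(A) = 231 - 2*80 + (-11) + 40 = 100

100 dB


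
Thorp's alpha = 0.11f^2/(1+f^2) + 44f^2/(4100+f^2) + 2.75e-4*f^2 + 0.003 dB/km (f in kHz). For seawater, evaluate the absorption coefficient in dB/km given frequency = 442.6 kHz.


f^2 = 195894.76
alpha = 0.11*195894.76/(1+195894.76) + 44*195894.76/(4100+195894.76) + 2.75e-4*195894.76 + 0.003 = 97.082

97.082 dB/km


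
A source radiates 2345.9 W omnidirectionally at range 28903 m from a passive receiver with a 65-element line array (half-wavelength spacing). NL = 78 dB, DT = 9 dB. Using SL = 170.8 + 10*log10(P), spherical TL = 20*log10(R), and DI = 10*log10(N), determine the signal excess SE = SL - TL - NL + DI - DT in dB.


Step 1: SL = 170.8 + 10*log10(2345.9) = 204.5 dB
Step 2: TL = 20*log10(28903) = 89.22 dB
Step 3: DI = 10*log10(65) = 18.13 dB
Step 4: SE = SL - TL - NL + DI - DT = 204.5 - 89.22 - 78 + 18.13 - 9 = 46.41

46.41 dB


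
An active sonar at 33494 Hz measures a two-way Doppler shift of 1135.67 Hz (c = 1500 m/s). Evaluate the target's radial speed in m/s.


From fd = 2*f*v/c, v = c*fd/(2*f) = 1500 * 1135.67 / (2*33494) = 25.43

25.43 m/s


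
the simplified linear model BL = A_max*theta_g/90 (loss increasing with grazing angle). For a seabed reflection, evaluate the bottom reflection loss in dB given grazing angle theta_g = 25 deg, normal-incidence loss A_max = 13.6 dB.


BL = A_max * theta_g / 90 = 13.6 * 25 / 90 = 3.78

3.78 dB


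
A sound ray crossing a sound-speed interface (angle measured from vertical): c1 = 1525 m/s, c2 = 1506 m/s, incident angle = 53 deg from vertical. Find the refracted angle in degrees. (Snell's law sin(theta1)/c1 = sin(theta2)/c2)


52.06 deg


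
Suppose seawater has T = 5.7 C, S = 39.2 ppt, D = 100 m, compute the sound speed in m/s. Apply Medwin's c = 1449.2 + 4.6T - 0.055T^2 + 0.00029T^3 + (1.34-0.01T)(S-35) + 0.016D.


c = 1449.2 + 4.6*5.7 - 0.055*5.7^2 + 0.00029*5.7^3 + (1.34 - 0.01*5.7)*(39.2 - 35) + 0.016*100 = 1480.68

1480.68 m/s


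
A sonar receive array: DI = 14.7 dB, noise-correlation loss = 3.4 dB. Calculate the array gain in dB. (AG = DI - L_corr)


11.3 dB


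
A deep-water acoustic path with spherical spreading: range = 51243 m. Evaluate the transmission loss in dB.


TL = 20*log10(51243) = 94.19

94.19 dB


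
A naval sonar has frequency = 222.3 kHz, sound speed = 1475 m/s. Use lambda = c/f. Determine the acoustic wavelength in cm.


lambda = c/f = 1475 / 222300 = 0.0066 m = 0.66 cm

0.66 cm


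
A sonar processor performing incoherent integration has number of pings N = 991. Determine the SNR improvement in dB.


Gain = 5*log10(991) = 14.98

14.98 dB


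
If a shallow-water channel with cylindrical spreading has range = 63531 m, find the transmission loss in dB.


TL = 10*log10(63531) = 48.03

48.03 dB


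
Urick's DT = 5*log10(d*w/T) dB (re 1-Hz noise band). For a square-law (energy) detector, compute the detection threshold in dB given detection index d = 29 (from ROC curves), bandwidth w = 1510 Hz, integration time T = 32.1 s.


DT = 5*log10(d*w/T) = 5*log10(29 * 1510 / 32.1) = 5*log10(1364.17) = 15.67

15.67 dB


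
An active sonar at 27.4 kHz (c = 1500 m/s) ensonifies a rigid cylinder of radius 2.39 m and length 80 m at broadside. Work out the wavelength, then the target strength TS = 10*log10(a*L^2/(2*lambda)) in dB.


Step 1: lambda = c/f = 1500/27400 = 0.05474 m
Step 2: TS = 10*log10(a*L^2/(2*lambda)) = 10*log10(2.39*80^2/(2*0.05474)) = 51.45

51.45 dB


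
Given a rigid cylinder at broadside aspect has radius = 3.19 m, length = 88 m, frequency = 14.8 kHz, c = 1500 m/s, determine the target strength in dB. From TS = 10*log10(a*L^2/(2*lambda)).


lambda = 1500/14800 = 0.10135 m
TS = 10*log10(3.19*88^2/(2*0.10135)) = 50.86

50.86 dB


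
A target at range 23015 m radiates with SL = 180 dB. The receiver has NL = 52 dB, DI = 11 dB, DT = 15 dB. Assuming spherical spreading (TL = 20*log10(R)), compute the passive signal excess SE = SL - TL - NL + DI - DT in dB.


36.76 dB


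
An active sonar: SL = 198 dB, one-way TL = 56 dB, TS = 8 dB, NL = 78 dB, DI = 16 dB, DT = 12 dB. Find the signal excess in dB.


20 dB


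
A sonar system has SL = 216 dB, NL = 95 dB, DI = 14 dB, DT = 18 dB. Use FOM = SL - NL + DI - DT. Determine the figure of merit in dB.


117 dB


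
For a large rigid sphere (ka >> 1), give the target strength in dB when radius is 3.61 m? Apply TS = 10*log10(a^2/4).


5.13 dB


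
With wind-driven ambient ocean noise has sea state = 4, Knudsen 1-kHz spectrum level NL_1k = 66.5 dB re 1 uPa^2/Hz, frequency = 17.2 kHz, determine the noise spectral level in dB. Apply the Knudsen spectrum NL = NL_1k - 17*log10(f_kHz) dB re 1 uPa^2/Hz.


NL = NL_1k - 17*log10(f_kHz) = 66.5 - 17*log10(17.2) = 66.5 - (21.0) = 45.5

45.5 dB


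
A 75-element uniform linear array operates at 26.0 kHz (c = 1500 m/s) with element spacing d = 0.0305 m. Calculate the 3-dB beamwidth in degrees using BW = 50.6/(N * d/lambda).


Step 1: lambda = 1500/26000 = 0.05769 m
Step 2: d/lambda = 0.0305/0.05769 = 0.5287
Step 3: BW = 50.6/(N * d/lambda) = 50.6/(75 * 0.5287) = 1.28

1.28 deg


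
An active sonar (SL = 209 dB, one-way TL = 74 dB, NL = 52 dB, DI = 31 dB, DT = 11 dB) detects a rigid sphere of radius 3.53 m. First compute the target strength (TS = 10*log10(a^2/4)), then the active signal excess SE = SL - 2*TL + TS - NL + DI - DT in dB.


Step 1: TS = 10*log10(3.53^2/4) = 4.93 dB
Step 2: SE = SL - 2*TL + TS - NL + DI - DT = 209 - 2*74 + (4.93) - 52 + 31 - 11 = 33.93

33.93 dB


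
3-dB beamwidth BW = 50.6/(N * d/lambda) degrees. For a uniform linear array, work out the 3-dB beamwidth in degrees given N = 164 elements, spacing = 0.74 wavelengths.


BW = 50.6 / (164 * 0.74) = 50.6 / 121.36 = 0.42

0.42 deg


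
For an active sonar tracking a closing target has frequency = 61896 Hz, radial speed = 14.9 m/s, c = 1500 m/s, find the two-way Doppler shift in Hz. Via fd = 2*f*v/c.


fd = 2*f*v/c = 2 * 61896 * 14.9 / 1500 = 1229.67

1229.67 Hz


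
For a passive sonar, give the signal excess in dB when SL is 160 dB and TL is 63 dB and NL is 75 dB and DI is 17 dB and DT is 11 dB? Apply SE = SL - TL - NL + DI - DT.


SE = SL - TL - NL + DI - DT = 160 - 63 - 75 + 17 - 11 = 28

28 dB


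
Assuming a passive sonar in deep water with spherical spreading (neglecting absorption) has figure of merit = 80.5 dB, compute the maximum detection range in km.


10.59 km


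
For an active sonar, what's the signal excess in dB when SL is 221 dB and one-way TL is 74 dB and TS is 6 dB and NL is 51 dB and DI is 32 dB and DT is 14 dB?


46 dB


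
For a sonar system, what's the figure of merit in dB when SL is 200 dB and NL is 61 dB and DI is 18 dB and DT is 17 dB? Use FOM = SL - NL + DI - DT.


FOM = SL - NL + DI - DT = 200 - 61 + 18 - 17 = 140

140 dB


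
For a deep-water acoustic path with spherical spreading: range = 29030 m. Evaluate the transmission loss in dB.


89.26 dB


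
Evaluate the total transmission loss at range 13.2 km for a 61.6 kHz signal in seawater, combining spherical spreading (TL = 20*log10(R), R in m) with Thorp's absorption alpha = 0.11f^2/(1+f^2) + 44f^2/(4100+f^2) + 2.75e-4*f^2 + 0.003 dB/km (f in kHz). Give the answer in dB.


376.84 dB


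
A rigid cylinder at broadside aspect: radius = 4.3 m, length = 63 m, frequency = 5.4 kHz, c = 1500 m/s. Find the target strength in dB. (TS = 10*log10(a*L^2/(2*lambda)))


lambda = 1500/5400 = 0.27778 m
TS = 10*log10(4.3*63^2/(2*0.27778)) = 44.87

44.87 dB


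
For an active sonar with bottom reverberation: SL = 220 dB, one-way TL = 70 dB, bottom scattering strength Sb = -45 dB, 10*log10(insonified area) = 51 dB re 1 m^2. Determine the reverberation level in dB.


RL = SL - 2*TL + Sb + 10*log10(A) = 220 - 2*70 + (-45) + 51 = 86

86 dB


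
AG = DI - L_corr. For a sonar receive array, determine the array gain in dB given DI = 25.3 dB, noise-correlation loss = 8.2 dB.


AG = DI - L_corr = 25.3 - 8.2 = 17.1

17.1 dB


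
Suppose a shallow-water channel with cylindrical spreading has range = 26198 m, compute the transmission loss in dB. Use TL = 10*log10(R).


44.18 dB


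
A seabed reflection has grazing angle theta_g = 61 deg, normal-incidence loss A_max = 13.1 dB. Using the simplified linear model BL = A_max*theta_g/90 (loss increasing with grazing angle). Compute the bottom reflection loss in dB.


BL = A_max * theta_g / 90 = 13.1 * 61 / 90 = 8.88

8.88 dB


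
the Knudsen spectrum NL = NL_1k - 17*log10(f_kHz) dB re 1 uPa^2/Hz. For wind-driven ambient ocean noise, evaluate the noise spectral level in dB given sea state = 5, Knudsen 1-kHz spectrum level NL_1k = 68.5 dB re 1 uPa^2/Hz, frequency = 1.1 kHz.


NL = NL_1k - 17*log10(f_kHz) = 68.5 - 17*log10(1.1) = 68.5 - (0.7) = 67.8

67.8 dB


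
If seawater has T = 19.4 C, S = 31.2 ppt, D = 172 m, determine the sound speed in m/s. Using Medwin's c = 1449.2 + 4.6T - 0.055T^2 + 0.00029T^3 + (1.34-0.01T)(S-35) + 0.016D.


1518.25 m/s


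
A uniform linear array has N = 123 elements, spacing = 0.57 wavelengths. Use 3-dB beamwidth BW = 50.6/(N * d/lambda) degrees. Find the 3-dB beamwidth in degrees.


BW = 50.6 / (123 * 0.57) = 50.6 / 70.11 = 0.72

0.72 deg


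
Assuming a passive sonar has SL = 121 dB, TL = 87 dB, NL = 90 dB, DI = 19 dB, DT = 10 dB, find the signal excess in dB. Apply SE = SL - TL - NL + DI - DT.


SE = SL - TL - NL + DI - DT = 121 - 87 - 90 + 19 - 10 = -47

-47 dB


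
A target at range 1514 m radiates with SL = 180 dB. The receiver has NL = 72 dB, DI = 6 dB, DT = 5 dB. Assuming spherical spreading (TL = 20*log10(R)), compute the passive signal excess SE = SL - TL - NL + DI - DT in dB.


Step 1: TL = 20*log10(1514) = 63.6 dB
Step 2: SE = 180 - 63.6 - 72 + 6 - 5 = 45.4

45.4 dB


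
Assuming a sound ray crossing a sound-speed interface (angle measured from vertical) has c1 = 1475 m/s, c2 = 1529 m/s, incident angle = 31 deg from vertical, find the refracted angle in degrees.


32.27 deg


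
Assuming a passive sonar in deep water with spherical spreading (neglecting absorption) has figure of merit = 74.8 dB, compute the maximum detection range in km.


At max range FOM = TL, so 20*log10(R) = 74.8
R = 10^(74.8/20) = 5495.41 m = 5.5 km

5.5 km


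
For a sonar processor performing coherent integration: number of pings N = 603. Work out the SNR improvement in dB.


Gain = 10*log10(603) = 27.8

27.8 dB


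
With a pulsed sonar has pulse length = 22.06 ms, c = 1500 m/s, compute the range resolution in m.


16.545 m


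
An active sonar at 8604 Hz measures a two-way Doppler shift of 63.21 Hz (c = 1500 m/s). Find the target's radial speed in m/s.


5.51 m/s


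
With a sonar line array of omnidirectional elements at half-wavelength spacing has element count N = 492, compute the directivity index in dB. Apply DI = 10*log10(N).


DI = 10*log10(492) = 26.92

26.92 dB


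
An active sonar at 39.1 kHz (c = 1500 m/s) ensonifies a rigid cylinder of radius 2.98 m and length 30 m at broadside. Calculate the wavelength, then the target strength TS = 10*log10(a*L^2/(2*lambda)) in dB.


Step 1: lambda = c/f = 1500/39100 = 0.03836 m
Step 2: TS = 10*log10(a*L^2/(2*lambda)) = 10*log10(2.98*30^2/(2*0.03836)) = 45.44

45.44 dB


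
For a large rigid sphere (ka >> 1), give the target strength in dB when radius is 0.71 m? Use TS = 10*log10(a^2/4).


-9.0 dB


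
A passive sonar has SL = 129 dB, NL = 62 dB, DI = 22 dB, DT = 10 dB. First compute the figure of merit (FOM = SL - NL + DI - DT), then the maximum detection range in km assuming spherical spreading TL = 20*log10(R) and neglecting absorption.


Step 1: FOM = SL - NL + DI - DT = 129 - 62 + 22 - 10 = 79 dB
Step 2: at max range FOM = TL = 20*log10(R), so R = 10^(79/20) = 8912.51 m = 8.91 km

8.91 km


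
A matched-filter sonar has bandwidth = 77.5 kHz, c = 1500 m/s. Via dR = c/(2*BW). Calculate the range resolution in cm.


0.97 cm


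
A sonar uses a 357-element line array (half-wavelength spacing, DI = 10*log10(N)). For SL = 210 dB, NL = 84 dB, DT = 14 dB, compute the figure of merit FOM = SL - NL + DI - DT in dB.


137.53 dB


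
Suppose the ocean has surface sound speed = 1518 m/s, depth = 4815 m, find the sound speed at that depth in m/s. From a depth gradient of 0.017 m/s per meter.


c = 1518 + 0.017 * 4815 = 1599.855

1599.855 m/s


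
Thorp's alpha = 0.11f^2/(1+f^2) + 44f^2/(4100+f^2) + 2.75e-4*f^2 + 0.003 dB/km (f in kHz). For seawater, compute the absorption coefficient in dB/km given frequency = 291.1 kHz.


f^2 = 84739.21
alpha = 0.11*84739.21/(1+84739.21) + 44*84739.21/(4100+84739.21) + 2.75e-4*84739.21 + 0.003 = 65.386

65.386 dB/km
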